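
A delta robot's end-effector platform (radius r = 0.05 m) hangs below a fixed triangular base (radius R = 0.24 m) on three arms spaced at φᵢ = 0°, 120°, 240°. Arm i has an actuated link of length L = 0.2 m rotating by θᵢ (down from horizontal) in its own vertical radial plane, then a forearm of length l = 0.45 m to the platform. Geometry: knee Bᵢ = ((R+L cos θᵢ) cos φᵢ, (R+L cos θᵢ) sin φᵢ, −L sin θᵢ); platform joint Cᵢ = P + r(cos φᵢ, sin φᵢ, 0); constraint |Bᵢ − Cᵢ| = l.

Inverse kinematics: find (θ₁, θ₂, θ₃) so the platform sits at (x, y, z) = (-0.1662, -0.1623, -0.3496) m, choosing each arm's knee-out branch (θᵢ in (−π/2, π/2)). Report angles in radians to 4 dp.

arm 1 (φ=0.0°): x'=-0.1662, y'=-0.1623
  e−x'=0.3562;  (l²−L²−(e−x')²−y'²−z²)/2L = -0.2823
  γ=atan2(-0.3496,0.3562)=-0.7760;  ψ=arccos(-0.5657)=2.1721;  θ1=γ+ψ≈1.3961
rotate P by −φ2: (-0.0575, 0.2251, -0.3496)
  A=0.2475, B=-0.3496, C=(l²−L²−A²−y'²−z²)/(2L)=-0.1790
  θ2 = atan2(B,A) + arccos(C/0.4283) = 1.0472
φ3=240.0° → target in arm frame (0.2237, -0.0628)
  A=-0.0337, B=-0.3496, C=(l²−L²−A²−y'²−z²)/(2L)=0.0880
  θ3 = atan2(B,A) + arccos(C/0.3512) = -0.3493

θ₁ = 1.3961, θ₂ = 1.0472, θ₃ = -0.3493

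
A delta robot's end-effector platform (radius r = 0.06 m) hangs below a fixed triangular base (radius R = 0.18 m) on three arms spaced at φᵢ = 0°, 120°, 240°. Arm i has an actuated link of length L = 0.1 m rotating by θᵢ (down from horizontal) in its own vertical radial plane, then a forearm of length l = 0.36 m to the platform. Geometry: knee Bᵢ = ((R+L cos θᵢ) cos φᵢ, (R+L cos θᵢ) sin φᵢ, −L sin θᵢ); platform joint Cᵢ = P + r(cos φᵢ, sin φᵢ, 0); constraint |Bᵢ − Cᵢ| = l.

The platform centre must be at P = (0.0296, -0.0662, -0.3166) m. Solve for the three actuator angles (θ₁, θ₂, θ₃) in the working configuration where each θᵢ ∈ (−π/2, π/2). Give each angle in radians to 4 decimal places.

θ₁ = 0.1745, θ₂ = 0.7854, θ₃ = 0.0873

rotate P by −φ1: (0.0296, -0.0662, -0.3166)
  A cos θ + B sin θ = C:  0.0904·cos θ + -0.3166·sin θ = 0.0340
  γ=atan2(-0.3166,0.0904)=-1.2927;  ψ=arccos(0.1034)=1.4672;  θ1=γ+ψ≈0.1745
rotate P by −φ2: (-0.0721, 0.0075, -0.3166)
  A=0.1921, B=-0.3166, C=(l²−L²−A²−y'²−z²)/(2L)=-0.0880
  θ2 = atan2(B,A) + arccos(C/0.3703) = 0.7854
arm 3 (φ=240.0°): x'=0.0425, y'=0.0587
  A=0.0775, B=-0.3166, C=(l²−L²−A²−y'²−z²)/(2L)=0.0496
  √(A²+B²)=0.3259;  θ3 = -1.3308+1.4181 ≈ 0.0873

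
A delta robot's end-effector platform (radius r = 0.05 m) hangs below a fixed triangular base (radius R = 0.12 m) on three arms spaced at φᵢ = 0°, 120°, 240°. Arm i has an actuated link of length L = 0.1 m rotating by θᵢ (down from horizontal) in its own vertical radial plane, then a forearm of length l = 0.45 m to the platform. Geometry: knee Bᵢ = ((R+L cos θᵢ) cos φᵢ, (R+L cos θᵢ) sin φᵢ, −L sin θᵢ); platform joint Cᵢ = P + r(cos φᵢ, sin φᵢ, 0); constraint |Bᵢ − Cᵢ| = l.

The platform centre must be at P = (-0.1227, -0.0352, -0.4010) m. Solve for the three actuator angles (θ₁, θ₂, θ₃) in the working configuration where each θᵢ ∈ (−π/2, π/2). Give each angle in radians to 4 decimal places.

φ1=0.0° → target in arm frame (-0.1227, -0.0352)
  A=0.1927, B=-0.4010, C=(l²−L²−A²−y'²−z²)/(2L)=-0.0334
  √(A²+B²)=0.4449;  θ1 = -1.1228+1.6459 ≈ 0.5230
rotate P by −φ2: (0.0309, 0.1239, -0.4010)
  A=0.0391, B=-0.4010, C=(l²−L²−A²−y'²−z²)/(2L)=0.0741
  √(A²+B²)=0.4029;  θ2 = -1.4735+1.3858 ≈ -0.0878
rotate P by −φ3: (0.0918, -0.0887, -0.4010)
  e−x'=-0.0218;  (l²−L²−(e−x')²−y'²−z²)/2L = 0.1168
  γ=atan2(-0.4010,-0.0218)=-1.6252;  ψ=arccos(0.2909)=1.2757;  θ3=γ+ψ≈-0.3495

θ₁ = 0.5230, θ₂ = -0.0878, θ₃ = -0.3495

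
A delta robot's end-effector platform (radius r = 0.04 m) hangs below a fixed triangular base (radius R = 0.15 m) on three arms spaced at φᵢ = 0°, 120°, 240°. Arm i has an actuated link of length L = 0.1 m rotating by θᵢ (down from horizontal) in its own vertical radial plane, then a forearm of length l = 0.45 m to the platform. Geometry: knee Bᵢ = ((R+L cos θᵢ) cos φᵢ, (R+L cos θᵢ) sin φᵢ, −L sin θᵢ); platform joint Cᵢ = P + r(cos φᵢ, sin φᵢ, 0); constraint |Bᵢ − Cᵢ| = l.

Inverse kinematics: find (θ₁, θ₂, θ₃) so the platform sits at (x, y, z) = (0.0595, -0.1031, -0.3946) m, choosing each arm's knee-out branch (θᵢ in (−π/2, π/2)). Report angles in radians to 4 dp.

rotate P by −φ1: (0.0595, -0.1031, -0.3946)
  A=0.0505, B=-0.3946, C=(l²−L²−A²−y'²−z²)/(2L)=0.1181
  γ=atan2(-0.3946,0.0505)=-1.4435;  ψ=arccos(0.2968)=1.2695;  θ1=γ+ψ≈-0.1740
arm 2 (φ=120.0°): x'=-0.1190, y'=0.0000
  A=0.2290, B=-0.3946, C=(l²−L²−A²−y'²−z²)/(2L)=-0.0783
  θ2 = atan2(B,A) + arccos(C/0.4563) = 0.6985
arm 3 (φ=240.0°): x'=0.0595, y'=0.1031
  A cos θ + B sin θ = C:  0.0505·cos θ + -0.3946·sin θ = 0.1181
  √(A²+B²)=0.3978;  θ3 = -1.4436+1.2694 ≈ -0.1742

θ₁ = -0.1740, θ₂ = 0.6985, θ₃ = -0.1742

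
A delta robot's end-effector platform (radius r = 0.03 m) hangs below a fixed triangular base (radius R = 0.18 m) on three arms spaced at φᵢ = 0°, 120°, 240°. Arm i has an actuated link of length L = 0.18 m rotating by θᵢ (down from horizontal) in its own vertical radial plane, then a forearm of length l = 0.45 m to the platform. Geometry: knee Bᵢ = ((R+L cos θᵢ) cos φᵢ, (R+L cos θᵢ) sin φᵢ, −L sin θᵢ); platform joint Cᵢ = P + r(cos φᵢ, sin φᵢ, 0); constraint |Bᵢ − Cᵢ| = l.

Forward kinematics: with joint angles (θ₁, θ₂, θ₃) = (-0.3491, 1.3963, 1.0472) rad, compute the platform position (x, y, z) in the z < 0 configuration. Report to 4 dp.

(0.2451, -0.0660, -0.3774)

S1 = (0.3191·cos0.0°, 0.3191·sin0.0°, 0.0616) = (0.3191, 0.0000, 0.0616)
φ2=120.0°: virtual centre (-0.0906, 0.1570, -0.1773), radius l
arm 3 at φ=240.0°: ρ3 = 0.2400;  S3 = (-0.1200, -0.2078, -0.1559)
|S₂|²−|S₁|² = -0.0414;  |S₃|²−|S₁|² = -0.0237
linear system: -0.8195x+0.3139y = -0.0414−-0.4777z; -0.8783x+-0.4157y = -0.0237−-0.4349z
Cramer: x(z) = 0.0400-0.5436z;  y(z) = -0.0274+0.1024z
sphere 1 gives Az²+Bz+C=0 with A=1.3060, B=0.1748, C=-0.1200;  B²−4AC=0.6576;  roots -0.3774, 0.2435;  negative root z = -0.3774
x = 0.2451, y = -0.0660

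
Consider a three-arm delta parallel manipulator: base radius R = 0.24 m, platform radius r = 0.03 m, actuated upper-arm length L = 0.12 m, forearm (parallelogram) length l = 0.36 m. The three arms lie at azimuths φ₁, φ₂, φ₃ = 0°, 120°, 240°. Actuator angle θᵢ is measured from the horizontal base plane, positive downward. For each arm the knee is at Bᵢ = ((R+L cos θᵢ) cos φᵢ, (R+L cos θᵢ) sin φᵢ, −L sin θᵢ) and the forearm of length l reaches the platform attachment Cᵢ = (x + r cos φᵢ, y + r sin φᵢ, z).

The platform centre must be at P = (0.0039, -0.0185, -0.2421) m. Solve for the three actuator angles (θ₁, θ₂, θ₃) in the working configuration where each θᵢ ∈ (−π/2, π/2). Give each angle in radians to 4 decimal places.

θ₁ = 0.5238, θ₂ = 0.6979, θ₃ = 0.4366

rotate P by −φ1: (0.0039, -0.0185, -0.2421)
  A cos θ + B sin θ = C:  0.2061·cos θ + -0.2421·sin θ = 0.0574
  θ1 = atan2(B,A) + arccos(C/0.3179) = 0.5238
arm 2 (φ=120.0°): x'=-0.0180, y'=0.0059
  e−x'=0.2280;  (l²−L²−(e−x')²−y'²−z²)/2L = 0.0191
  θ2 = atan2(B,A) + arccos(C/0.3325) = 0.6979
arm 3 (φ=240.0°): x'=0.0141, y'=0.0126
  A cos θ + B sin θ = C:  0.1959·cos θ + -0.2421·sin θ = 0.0752
  √(A²+B²)=0.3114;  θ3 = -0.8904+1.3270 ≈ 0.4366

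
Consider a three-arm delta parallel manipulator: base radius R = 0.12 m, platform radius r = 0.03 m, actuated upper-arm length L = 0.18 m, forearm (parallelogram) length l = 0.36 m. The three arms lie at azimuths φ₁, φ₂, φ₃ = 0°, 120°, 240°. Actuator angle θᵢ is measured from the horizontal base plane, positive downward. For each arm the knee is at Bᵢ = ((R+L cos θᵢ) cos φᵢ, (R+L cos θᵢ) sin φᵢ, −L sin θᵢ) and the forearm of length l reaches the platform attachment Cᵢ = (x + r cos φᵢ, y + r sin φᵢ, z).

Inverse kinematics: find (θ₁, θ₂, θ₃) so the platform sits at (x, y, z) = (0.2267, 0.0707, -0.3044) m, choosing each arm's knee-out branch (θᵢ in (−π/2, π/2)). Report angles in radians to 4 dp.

φ1=0.0° → target in arm frame (0.2267, 0.0707)
  A=-0.1367, B=-0.3044, C=(l²−L²−A²−y'²−z²)/(2L)=-0.0532
  θ1 = atan2(B,A) + arccos(C/0.3337) = -0.2620
φ2=120.0° → target in arm frame (-0.0521, -0.2317)
  A=0.1421, B=-0.3044, C=(l²−L²−A²−y'²−z²)/(2L)=-0.1926
  θ2 = atan2(B,A) + arccos(C/0.3359) = 1.0473
arm 3 (φ=240.0°): x'=-0.1746, y'=0.1610
  e−x'=0.2646;  (l²−L²−(e−x')²−y'²−z²)/2L = -0.2538
  θ3 = atan2(B,A) + arccos(C/0.4033) = 1.3962

θ₁ = -0.2620, θ₂ = 1.0473, θ₃ = 1.3962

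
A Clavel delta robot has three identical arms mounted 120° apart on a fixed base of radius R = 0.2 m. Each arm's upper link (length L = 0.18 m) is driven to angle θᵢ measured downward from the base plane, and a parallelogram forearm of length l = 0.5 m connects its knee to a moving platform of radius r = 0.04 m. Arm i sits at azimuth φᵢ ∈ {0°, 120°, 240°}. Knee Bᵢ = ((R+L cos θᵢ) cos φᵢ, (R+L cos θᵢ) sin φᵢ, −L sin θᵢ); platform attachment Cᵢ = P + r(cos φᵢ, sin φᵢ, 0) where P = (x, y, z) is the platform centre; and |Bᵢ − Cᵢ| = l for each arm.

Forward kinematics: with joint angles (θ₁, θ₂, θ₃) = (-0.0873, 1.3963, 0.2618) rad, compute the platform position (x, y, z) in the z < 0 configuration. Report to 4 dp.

S1 = (0.3393·cos0.0°, 0.3393·sin0.0°, 0.0157) = (0.3393, 0.0000, 0.0157)
S2 = (0.1913·cos120.0°, 0.1913·sin120.0°, -0.1773) = (-0.0956, 0.1656, -0.1773)
S3 = (0.3339·cos240.0°, 0.3339·sin240.0°, -0.0466) = (-0.1669, -0.2891, -0.0466)
|S₂|²−|S₁|² = -0.0474;  |S₃|²−|S₁|² = -0.0017
linear system: -0.8699x+0.3313y = -0.0474−-0.3859z; -1.0125x+-0.5783y = -0.0017−-0.1246z
Cramer: x(z) = 0.0334-0.3154z;  y(z) = -0.0554+0.3368z
sphere 1 gives Az²+Bz+C=0 with A=1.2129, B=0.1243, C=-0.1531;  B²−4AC=0.7581;  roots -0.4102, 0.3077;  negative root z = -0.4102
x = 0.1627, y = -0.1936

(0.1627, -0.1936, -0.4102)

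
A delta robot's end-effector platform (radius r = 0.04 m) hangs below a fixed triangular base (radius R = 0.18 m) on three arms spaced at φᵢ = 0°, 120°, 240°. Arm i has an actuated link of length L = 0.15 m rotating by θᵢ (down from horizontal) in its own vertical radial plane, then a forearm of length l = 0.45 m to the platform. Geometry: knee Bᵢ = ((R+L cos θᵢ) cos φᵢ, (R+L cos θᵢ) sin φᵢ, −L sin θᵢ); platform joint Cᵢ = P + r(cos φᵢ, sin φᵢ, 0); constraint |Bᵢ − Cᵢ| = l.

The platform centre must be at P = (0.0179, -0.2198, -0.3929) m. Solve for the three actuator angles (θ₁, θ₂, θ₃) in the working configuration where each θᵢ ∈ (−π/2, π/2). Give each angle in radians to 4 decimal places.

θ₁ = 0.6108, θ₂ = 1.3963, θ₃ = -0.1741

arm 1 (φ=0.0°): x'=0.0179, y'=-0.2198
  A=0.1221, B=-0.3929, C=(l²−L²−A²−y'²−z²)/(2L)=-0.1253
  γ=atan2(-0.3929,0.1221)=-1.2695;  ψ=arccos(-0.3046)=1.8803;  θ1=γ+ψ≈0.6108
φ2=120.0° → target in arm frame (-0.1993, 0.0944)
  A cos θ + B sin θ = C:  0.3393·cos θ + -0.3929·sin θ = -0.3280
  √(A²+B²)=0.5191;  θ2 = -0.8585+2.2548 ≈ 1.3963
rotate P by −φ3: (0.1814, 0.1254, -0.3929)
  e−x'=-0.0414;  (l²−L²−(e−x')²−y'²−z²)/2L = 0.0273
  γ=atan2(-0.3929,-0.0414)=-1.6758;  ψ=arccos(0.0691)=1.5016;  θ3=γ+ψ≈-0.1741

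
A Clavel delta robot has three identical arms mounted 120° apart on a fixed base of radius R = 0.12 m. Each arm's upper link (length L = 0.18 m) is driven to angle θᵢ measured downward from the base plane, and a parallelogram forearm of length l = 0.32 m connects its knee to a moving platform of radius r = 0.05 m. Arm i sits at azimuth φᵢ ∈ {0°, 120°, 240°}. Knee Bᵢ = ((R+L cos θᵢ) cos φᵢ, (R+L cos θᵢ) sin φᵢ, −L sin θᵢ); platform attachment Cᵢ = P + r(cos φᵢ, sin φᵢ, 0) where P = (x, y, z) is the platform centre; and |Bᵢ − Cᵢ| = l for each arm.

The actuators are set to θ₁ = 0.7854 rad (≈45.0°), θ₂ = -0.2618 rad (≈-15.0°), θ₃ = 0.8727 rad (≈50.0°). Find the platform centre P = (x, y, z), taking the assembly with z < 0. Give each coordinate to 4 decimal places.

(-0.0621, 0.1341, -0.2582)

φ1=0.0°: virtual centre (0.1973, 0.0000, -0.1273), radius l
arm 2 at φ=120.0°: e+L cos θ2 = 0.2439;  O2 = (-0.1219, 0.2112, 0.0466)
arm 3 at φ=240.0°: e+L cos θ3 = 0.1857;  O3 = (-0.0928, -0.1608, -0.1379)
|O₂|²−|O₁|² = 0.0065;  |O₃|²−|O₁|² = -0.0016
linear system: -0.6384x+0.4224y = 0.0065−0.3477z; -0.5803x+-0.3216y = -0.0016−-0.0212z
Cramer: x(z) = -0.0031+0.2284z;  y(z) = 0.0107-0.4780z
quadratic in z: (1.2807)z²+(0.1528)z+(-0.0459)=0, √Δ=0.5085 → z ∈ {-0.2582, 0.1389}; z = -0.2582 (taking z<0)
x = -0.0621, y = 0.1341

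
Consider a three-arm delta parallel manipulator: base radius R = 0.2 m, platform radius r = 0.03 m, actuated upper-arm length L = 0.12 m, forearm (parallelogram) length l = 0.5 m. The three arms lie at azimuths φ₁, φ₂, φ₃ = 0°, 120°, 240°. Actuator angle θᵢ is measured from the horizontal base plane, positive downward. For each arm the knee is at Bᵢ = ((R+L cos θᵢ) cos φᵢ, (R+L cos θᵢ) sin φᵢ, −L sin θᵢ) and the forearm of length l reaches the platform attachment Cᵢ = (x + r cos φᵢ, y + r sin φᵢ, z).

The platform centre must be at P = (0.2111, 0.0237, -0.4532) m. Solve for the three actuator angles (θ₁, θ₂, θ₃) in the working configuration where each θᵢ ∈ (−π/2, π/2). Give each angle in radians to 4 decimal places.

θ₁ = -0.3493, θ₂ = 1.1346, θ₃ = 1.3091

φ1=0.0° → target in arm frame (0.2111, 0.0237)
  A=-0.0411, B=-0.4532, C=(l²−L²−A²−y'²−z²)/(2L)=0.1165
  θ1 = atan2(B,A) + arccos(C/0.4551) = -0.3493
rotate P by −φ2: (-0.0850, -0.1947, -0.4532)
  A=0.2550, B=-0.4532, C=(l²−L²−A²−y'²−z²)/(2L)=-0.3030
  θ2 = atan2(B,A) + arccos(C/0.5200) = 1.1346
φ3=240.0° → target in arm frame (-0.1261, 0.1710)
  A=0.2961, B=-0.4532, C=(l²−L²−A²−y'²−z²)/(2L)=-0.3612
  θ3 = atan2(B,A) + arccos(C/0.5413) = 1.3091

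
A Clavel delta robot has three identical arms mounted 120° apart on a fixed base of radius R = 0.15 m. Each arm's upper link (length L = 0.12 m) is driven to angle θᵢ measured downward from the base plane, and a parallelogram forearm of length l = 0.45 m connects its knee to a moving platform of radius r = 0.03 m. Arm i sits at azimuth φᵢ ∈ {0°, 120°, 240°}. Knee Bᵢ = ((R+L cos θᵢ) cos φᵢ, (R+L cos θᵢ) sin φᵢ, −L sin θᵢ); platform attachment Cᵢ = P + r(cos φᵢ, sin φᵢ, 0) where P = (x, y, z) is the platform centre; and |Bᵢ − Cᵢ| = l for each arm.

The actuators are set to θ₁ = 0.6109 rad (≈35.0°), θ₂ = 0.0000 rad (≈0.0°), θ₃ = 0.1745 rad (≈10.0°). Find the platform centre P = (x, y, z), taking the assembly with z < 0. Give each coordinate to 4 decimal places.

arm 1 at φ=0.0°: (R−r)+L cos θ1 = 0.2183;  O1 = (0.2183, 0.0000, -0.0688)
φ2=120.0°: virtual centre (-0.1200, 0.2078, 0.0000), radius l
arm 3 at φ=240.0°: (R−r)+L cos θ3 = 0.2382;  O3 = (-0.1191, -0.2063, -0.0208)
|O₂|²−|O₁|² = 0.0052;  |O₃|²−|O₁|² = 0.0048
[-0.6766 0.4157 0.1377]·P = 0.0052;  [-0.6748 -0.4125 0.0960]·P = 0.0048
det = 0.5596;  x = -0.0074+0.1728z,  y = 0.0005+-0.0499z
into |P−O₁|² = l²: 1.0324z² + 0.0596z + -0.1468 = 0;  Δ = 0.6099;  z = -0.4071 or 0.3494 → z<0 root = -0.4071
x = -0.0777, y = 0.0208

(-0.0777, 0.0208, -0.4071)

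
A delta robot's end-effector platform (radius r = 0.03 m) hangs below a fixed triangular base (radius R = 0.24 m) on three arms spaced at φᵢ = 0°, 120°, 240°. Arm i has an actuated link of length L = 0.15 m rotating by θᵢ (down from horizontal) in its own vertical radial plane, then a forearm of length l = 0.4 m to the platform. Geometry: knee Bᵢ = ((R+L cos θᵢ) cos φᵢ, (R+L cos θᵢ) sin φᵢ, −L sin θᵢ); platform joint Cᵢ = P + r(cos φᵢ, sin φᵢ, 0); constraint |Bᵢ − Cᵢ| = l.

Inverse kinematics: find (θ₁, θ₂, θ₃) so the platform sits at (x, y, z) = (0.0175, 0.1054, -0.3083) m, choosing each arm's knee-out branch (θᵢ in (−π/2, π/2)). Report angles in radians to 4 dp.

arm 1 (φ=0.0°): x'=0.0175, y'=0.1054
  e−x'=0.1925;  (l²−L²−(e−x')²−y'²−z²)/2L = -0.0190
  γ=atan2(-0.3083,0.1925)=-1.0126;  ψ=arccos(-0.0524)=1.6232;  θ1=γ+ψ≈0.6106
φ2=120.0° → target in arm frame (0.0825, -0.0679)
  A cos θ + B sin θ = C:  0.1275·cos θ + -0.3083·sin θ = 0.0720
  √(A²+B²)=0.3336;  θ2 = -1.1787+1.3533 ≈ 0.1746
φ3=240.0° → target in arm frame (-0.1000, -0.0375)
  e−x'=0.3100;  (l²−L²−(e−x')²−y'²−z²)/2L = -0.1836
  γ=atan2(-0.3083,0.3100)=-0.7826;  ψ=arccos(-0.4199)=2.0041;  θ3=γ+ψ≈1.2215

θ₁ = 0.6106, θ₂ = 0.1746, θ₃ = 1.2215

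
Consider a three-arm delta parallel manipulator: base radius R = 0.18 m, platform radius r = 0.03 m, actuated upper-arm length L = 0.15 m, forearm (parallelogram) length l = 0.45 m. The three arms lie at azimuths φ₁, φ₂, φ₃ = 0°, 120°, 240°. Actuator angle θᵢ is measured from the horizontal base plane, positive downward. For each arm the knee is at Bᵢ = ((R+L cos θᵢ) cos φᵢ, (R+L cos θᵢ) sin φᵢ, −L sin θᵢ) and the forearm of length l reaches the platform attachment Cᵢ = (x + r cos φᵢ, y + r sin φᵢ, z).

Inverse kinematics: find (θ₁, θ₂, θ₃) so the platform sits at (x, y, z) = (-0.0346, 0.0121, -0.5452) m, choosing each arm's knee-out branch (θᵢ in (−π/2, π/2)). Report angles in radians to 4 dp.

φ1=0.0° → target in arm frame (-0.0346, 0.0121)
  e−x'=0.1846;  (l²−L²−(e−x')²−y'²−z²)/2L = -0.5049
  γ=atan2(-0.5452,0.1846)=-1.2443;  ψ=arccos(-0.8771)=2.6407;  θ1=γ+ψ≈1.3964
φ2=120.0° → target in arm frame (0.0278, 0.0239)
  e−x'=0.1222;  (l²−L²−(e−x')²−y'²−z²)/2L = -0.4425
  γ=atan2(-0.5452,0.1222)=-1.3503;  ψ=arccos(-0.7920)=2.4849;  θ2=γ+ψ≈1.1346
arm 3 (φ=240.0°): x'=0.0068, y'=-0.0360
  e−x'=0.1432;  (l²−L²−(e−x')²−y'²−z²)/2L = -0.4635
  √(A²+B²)=0.5637;  θ3 = -1.3140+2.5361 ≈ 1.2221

θ₁ = 1.3964, θ₂ = 1.1346, θ₃ = 1.2221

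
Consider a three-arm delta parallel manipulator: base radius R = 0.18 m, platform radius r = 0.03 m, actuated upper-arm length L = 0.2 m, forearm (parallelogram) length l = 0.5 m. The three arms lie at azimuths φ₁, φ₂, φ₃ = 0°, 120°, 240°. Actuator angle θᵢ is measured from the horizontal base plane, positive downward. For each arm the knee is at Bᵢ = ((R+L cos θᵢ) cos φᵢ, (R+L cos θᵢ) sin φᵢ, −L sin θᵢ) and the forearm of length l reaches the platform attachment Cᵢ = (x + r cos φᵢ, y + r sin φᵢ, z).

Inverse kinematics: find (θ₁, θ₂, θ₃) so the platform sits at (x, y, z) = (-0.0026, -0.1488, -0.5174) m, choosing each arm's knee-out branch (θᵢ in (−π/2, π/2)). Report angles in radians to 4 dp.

θ₁ = 0.7851, θ₂ = 1.1343, θ₃ = 0.3489

rotate P by −φ1: (-0.0026, -0.1488, -0.5174)
  A=0.1526, B=-0.5174, C=(l²−L²−A²−y'²−z²)/(2L)=-0.2578
  γ=atan2(-0.5174,0.1526)=-1.2840;  ψ=arccos(-0.4780)=2.0691;  θ1=γ+ψ≈0.7851
φ2=120.0° → target in arm frame (-0.1276, 0.0767)
  e−x'=0.2776;  (l²−L²−(e−x')²−y'²−z²)/2L = -0.3516
  θ2 = atan2(B,A) + arccos(C/0.5871) = 1.1343
rotate P by −φ3: (0.1302, 0.0721, -0.5174)
  A cos θ + B sin θ = C:  0.0198·cos θ + -0.5174·sin θ = -0.1583
  γ=atan2(-0.5174,0.0198)=-1.5325;  ψ=arccos(-0.3056)=1.8814;  θ3=γ+ψ≈0.3489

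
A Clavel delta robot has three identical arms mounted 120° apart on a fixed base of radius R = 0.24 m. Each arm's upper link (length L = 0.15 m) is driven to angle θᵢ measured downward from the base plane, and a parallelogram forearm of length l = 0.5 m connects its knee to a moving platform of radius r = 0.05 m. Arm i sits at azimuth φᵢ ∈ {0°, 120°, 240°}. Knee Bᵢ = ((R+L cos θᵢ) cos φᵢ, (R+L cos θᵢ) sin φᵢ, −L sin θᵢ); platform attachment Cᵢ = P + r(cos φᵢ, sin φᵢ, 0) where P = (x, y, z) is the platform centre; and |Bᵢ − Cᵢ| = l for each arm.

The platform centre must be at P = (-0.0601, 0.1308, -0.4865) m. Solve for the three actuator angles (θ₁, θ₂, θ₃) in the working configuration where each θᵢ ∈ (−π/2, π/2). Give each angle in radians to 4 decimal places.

rotate P by −φ1: (-0.0601, 0.1308, -0.4865)
  A=0.2501, B=-0.4865, C=(l²−L²−A²−y'²−z²)/(2L)=-0.2961
  θ1 = atan2(B,A) + arccos(C/0.5470) = 1.0469
φ2=120.0° → target in arm frame (0.1433, -0.0134)
  e−x'=0.0467;  (l²−L²−(e−x')²−y'²−z²)/2L = -0.0385
  √(A²+B²)=0.4887;  θ2 = -1.4752+1.6496 ≈ 0.1744
arm 3 (φ=240.0°): x'=-0.0832, y'=-0.1174
  A=0.2732, B=-0.4865, C=(l²−L²−A²−y'²−z²)/(2L)=-0.3254
  √(A²+B²)=0.5580;  θ3 = -1.0591+2.1935 ≈ 1.1344

θ₁ = 1.0469, θ₂ = 0.1744, θ₃ = 1.1344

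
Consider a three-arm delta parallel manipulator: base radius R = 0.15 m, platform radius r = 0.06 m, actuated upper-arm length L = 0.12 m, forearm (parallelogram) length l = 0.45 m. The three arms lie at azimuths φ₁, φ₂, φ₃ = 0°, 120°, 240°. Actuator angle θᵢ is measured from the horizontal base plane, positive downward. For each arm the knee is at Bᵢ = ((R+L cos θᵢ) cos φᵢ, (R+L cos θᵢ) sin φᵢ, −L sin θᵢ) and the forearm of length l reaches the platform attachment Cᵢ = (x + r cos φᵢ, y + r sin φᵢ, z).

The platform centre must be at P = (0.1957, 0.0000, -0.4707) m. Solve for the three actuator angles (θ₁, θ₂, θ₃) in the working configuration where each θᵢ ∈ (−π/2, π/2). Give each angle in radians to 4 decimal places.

θ₁ = 0.1748, θ₂ = 1.3093, θ₃ = 1.3093

arm 1 (φ=0.0°): x'=0.1957, y'=0.0000
  e−x'=-0.1057;  (l²−L²−(e−x')²−y'²−z²)/2L = -0.1860
  θ1 = atan2(B,A) + arccos(C/0.4824) = 0.1748
arm 2 (φ=120.0°): x'=-0.0978, y'=-0.1695
  A=0.1878, B=-0.4707, C=(l²−L²−A²−y'²−z²)/(2L)=-0.4061
  √(A²+B²)=0.5068;  θ2 = -1.1911+2.5003 ≈ 1.3093
arm 3 (φ=240.0°): x'=-0.0979, y'=0.1695
  A=0.1879, B=-0.4707, C=(l²−L²−A²−y'²−z²)/(2L)=-0.4061
  γ=atan2(-0.4707,0.1879)=-1.1911;  ψ=arccos(-0.8014)=2.5003;  θ3=γ+ψ≈1.3093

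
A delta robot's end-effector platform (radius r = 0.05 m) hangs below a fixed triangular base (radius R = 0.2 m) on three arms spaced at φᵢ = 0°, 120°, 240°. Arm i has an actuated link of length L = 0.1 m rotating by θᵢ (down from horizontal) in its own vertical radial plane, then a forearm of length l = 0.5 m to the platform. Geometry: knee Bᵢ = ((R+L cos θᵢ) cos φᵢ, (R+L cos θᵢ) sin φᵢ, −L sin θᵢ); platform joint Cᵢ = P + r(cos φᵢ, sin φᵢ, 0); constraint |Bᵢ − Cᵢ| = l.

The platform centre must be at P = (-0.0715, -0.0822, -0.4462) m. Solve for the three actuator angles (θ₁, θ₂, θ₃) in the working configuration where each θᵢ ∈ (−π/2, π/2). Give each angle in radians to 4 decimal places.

rotate P by −φ1: (-0.0715, -0.0822, -0.4462)
  A=0.2215, B=-0.4462, C=(l²−L²−A²−y'²−z²)/(2L)=-0.0746
  √(A²+B²)=0.4982;  θ1 = -1.1100+1.7210 ≈ 0.6110
arm 2 (φ=120.0°): x'=-0.0354, y'=0.1030
  A cos θ + B sin θ = C:  0.1854·cos θ + -0.4462·sin θ = -0.0205
  √(A²+B²)=0.4832;  θ2 = -1.1769+1.6132 ≈ 0.4363
arm 3 (φ=240.0°): x'=0.1069, y'=-0.0208
  e−x'=0.0431;  (l²−L²−(e−x')²−y'²−z²)/2L = 0.1931
  θ3 = atan2(B,A) + arccos(C/0.4483) = -0.3491

θ₁ = 0.6110, θ₂ = 0.4363, θ₃ = -0.3491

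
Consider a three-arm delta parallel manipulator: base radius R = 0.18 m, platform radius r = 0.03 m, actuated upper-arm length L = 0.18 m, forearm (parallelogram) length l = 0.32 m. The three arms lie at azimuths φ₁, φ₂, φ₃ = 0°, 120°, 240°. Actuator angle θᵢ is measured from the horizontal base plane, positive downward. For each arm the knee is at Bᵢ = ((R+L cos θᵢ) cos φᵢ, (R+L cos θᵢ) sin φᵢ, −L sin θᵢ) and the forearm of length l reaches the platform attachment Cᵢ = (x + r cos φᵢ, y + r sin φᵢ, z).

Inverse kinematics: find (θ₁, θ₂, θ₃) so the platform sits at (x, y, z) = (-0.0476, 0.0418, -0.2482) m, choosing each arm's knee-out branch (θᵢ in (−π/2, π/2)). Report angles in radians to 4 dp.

rotate P by −φ1: (-0.0476, 0.0418, -0.2482)
  e−x'=0.1976;  (l²−L²−(e−x')²−y'²−z²)/2L = -0.0900
  γ=atan2(-0.2482,0.1976)=-0.8984;  ψ=arccos(-0.2837)=1.8584;  θ1=γ+ψ≈0.9600
rotate P by −φ2: (0.0600, 0.0203, -0.2482)
  e−x'=0.0900;  (l²−L²−(e−x')²−y'²−z²)/2L = -0.0003
  γ=atan2(-0.2482,0.0900)=-1.2229;  ψ=arccos(-0.0012)=1.5720;  θ2=γ+ψ≈0.3491
arm 3 (φ=240.0°): x'=-0.0124, y'=-0.0621
  A=0.1624, B=-0.2482, C=(l²−L²−A²−y'²−z²)/(2L)=-0.0607
  θ3 = atan2(B,A) + arccos(C/0.2966) = 0.7854

θ₁ = 0.9600, θ₂ = 0.3491, θ₃ = 0.7854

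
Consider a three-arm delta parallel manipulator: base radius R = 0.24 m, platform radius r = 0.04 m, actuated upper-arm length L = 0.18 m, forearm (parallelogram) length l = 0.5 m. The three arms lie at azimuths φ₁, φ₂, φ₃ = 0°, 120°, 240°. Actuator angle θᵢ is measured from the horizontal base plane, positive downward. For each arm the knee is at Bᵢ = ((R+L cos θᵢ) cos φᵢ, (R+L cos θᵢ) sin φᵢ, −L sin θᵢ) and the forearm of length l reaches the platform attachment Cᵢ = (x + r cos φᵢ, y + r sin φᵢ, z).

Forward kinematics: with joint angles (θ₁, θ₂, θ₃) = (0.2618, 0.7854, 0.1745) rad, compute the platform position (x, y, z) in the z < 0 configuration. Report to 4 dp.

φ1=0.0°: virtual centre (0.3739, 0.0000, -0.0466), radius l
φ2=120.0°: virtual centre (-0.1636, 0.2834, -0.1273), radius l
φ3=240.0°: virtual centre (-0.1886, -0.3267, -0.0313), radius l
|centre ₂|²−|centre ₁|² = -0.0186;  |centre ₃|²−|centre ₁|² = 0.0014
linear system: -1.0750x+0.5669y = -0.0186−-0.1614z; -1.1250x+-0.6534y = 0.0014−0.0307z
det = 1.3402;  x = 0.0085+-0.0657z,  y = -0.0167+0.1601z
sphere 1 gives Az²+Bz+C=0 with A=1.0299, B=0.1358, C=-0.1141;  B²−4AC=0.4884;  roots -0.4052, 0.2733;  negative root z = -0.4052
x = 0.0351, y = -0.0816

(0.0351, -0.0816, -0.4052)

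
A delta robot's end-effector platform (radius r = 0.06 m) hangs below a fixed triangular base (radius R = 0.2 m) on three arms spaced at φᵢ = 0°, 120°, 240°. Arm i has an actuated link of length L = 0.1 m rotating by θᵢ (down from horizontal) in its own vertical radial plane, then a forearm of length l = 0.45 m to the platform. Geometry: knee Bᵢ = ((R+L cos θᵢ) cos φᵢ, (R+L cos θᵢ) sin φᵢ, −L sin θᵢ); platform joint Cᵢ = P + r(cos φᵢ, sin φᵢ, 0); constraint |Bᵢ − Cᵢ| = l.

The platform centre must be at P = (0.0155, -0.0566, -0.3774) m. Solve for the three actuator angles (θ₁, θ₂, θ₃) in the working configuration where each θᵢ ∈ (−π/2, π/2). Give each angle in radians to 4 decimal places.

φ1=0.0° → target in arm frame (0.0155, -0.0566)
  A cos θ + B sin θ = C:  0.1245·cos θ + -0.3774·sin θ = 0.1568
  γ=atan2(-0.3774,0.1245)=-1.2521;  ψ=arccos(0.3946)=1.1651;  θ1=γ+ψ≈-0.0870
φ2=120.0° → target in arm frame (-0.0568, 0.0149)
  e−x'=0.1968;  (l²−L²−(e−x')²−y'²−z²)/2L = 0.0557
  γ=atan2(-0.3774,0.1968)=-1.0902;  ψ=arccos(0.1308)=1.4397;  θ2=γ+ψ≈0.3495
φ3=240.0° → target in arm frame (0.0413, 0.0417)
  A=0.0987, B=-0.3774, C=(l²−L²−A²−y'²−z²)/(2L)=0.1929
  γ=atan2(-0.3774,0.0987)=-1.3149;  ψ=arccos(0.4945)=1.0535;  θ3=γ+ψ≈-0.2614

θ₁ = -0.0870, θ₂ = 0.3495, θ₃ = -0.2614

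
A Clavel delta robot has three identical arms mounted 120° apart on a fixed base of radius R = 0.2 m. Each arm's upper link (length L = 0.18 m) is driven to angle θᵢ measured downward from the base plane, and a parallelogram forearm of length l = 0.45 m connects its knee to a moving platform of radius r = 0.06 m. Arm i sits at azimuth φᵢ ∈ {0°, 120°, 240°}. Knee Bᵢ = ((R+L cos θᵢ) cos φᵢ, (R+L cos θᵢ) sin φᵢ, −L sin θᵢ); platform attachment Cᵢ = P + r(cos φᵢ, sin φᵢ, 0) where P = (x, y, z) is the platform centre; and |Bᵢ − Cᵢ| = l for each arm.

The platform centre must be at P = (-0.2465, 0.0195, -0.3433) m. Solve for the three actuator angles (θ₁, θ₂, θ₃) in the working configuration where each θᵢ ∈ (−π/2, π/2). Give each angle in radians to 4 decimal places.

θ₁ = 1.3961, θ₂ = -0.0874, θ₃ = 0.0873

arm 1 (φ=0.0°): x'=-0.2465, y'=0.0195
  A=0.3865, B=-0.3433, C=(l²−L²−A²−y'²−z²)/(2L)=-0.2709
  √(A²+B²)=0.5169;  θ1 = -0.7263+2.1223 ≈ 1.3961
rotate P by −φ2: (0.1401, 0.2037, -0.3433)
  A=-0.0001, B=-0.3433, C=(l²−L²−A²−y'²−z²)/(2L)=0.0298
  √(A²+B²)=0.3433;  θ2 = -1.5712+1.4838 ≈ -0.0874
rotate P by −φ3: (0.1064, -0.2232, -0.3433)
  A cos θ + B sin θ = C:  0.0336·cos θ + -0.3433·sin θ = 0.0036
  θ3 = atan2(B,A) + arccos(C/0.3449) = 0.0873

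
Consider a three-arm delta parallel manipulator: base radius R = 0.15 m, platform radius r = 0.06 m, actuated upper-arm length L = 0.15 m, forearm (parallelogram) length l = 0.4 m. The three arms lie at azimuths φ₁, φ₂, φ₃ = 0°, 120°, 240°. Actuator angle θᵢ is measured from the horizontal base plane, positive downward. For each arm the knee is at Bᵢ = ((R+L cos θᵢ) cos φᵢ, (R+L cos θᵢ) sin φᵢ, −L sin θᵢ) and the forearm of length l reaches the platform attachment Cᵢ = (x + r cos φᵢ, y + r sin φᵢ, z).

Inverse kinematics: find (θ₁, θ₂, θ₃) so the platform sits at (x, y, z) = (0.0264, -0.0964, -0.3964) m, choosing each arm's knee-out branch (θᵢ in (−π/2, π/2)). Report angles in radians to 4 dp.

θ₁ = 0.4364, θ₂ = 0.8729, θ₃ = 0.2618

φ1=0.0° → target in arm frame (0.0264, -0.0964)
  e−x'=0.0636;  (l²−L²−(e−x')²−y'²−z²)/2L = -0.1099
  √(A²+B²)=0.4015;  θ1 = -1.4117+1.8481 ≈ 0.4364
arm 2 (φ=120.0°): x'=-0.0967, y'=0.0253
  e−x'=0.1867;  (l²−L²−(e−x')²−y'²−z²)/2L = -0.1838
  θ2 = atan2(B,A) + arccos(C/0.4382) = 0.8729
φ3=240.0° → target in arm frame (0.0703, 0.0711)
  e−x'=0.0197;  (l²−L²−(e−x')²−y'²−z²)/2L = -0.0836
  θ3 = atan2(B,A) + arccos(C/0.3969) = 0.2618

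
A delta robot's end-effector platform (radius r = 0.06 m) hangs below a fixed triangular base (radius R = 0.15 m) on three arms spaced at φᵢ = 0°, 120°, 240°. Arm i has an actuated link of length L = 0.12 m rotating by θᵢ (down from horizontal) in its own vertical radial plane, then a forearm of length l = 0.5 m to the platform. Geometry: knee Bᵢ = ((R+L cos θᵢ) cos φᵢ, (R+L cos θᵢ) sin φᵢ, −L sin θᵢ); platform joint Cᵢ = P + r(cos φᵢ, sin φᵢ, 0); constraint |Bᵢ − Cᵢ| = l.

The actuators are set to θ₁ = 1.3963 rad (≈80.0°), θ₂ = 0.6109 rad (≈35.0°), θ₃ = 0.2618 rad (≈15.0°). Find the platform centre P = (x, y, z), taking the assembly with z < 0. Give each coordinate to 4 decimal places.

O1 = (0.1108·cos0.0°, 0.1108·sin0.0°, -0.1182) = (0.1108, 0.0000, -0.1182)
arm 2 at φ=120.0°: ρ2 = 0.1883;  O2 = (-0.0941, 0.1631, -0.0688)
φ3=240.0°: virtual centre (-0.1030, -0.1783, -0.0311), radius l
eliminate P² terms by subtracting sphere 1 from 2 and 3
[-0.4100 0.3261 0.0987]·P = 0.0139;  [-0.4276 -0.3566 0.1742]·P = 0.0171
Cramer: x(z) = -0.0369+0.3221z;  y(z) = -0.0037+0.1023z
quadratic in z: (1.1142)z²+(0.1404)z+(-0.2142)=0, √Δ=0.9871 → z ∈ {-0.5059, 0.3799}; z = -0.5059 (taking z<0)
x = -0.1999, y = -0.0555

(-0.1999, -0.0555, -0.5059)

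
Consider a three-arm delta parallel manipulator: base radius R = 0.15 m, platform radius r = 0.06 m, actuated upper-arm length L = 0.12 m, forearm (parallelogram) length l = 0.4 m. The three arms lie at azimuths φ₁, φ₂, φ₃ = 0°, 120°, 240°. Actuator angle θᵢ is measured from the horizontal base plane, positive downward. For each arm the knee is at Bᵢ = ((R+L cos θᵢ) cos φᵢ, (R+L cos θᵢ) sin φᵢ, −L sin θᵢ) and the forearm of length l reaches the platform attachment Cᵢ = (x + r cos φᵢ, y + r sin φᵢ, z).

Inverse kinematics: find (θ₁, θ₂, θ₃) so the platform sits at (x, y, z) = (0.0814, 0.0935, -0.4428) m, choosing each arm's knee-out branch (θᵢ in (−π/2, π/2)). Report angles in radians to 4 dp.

θ₁ = 0.6111, θ₂ = 0.7852, θ₃ = 1.3963

rotate P by −φ1: (0.0814, 0.0935, -0.4428)
  A=0.0086, B=-0.4428, C=(l²−L²−A²−y'²−z²)/(2L)=-0.2470
  θ1 = atan2(B,A) + arccos(C/0.4429) = 0.6111
φ2=120.0° → target in arm frame (0.0403, -0.1172)
  A cos θ + B sin θ = C:  0.0497·cos θ + -0.4428·sin θ = -0.2779
  θ2 = atan2(B,A) + arccos(C/0.4456) = 0.7852
rotate P by −φ3: (-0.1217, 0.0237, -0.4428)
  A cos θ + B sin θ = C:  0.2117·cos θ + -0.4428·sin θ = -0.3993
  γ=atan2(-0.4428,0.2117)=-1.1249;  ψ=arccos(-0.8137)=2.5212;  θ3=γ+ψ≈1.3963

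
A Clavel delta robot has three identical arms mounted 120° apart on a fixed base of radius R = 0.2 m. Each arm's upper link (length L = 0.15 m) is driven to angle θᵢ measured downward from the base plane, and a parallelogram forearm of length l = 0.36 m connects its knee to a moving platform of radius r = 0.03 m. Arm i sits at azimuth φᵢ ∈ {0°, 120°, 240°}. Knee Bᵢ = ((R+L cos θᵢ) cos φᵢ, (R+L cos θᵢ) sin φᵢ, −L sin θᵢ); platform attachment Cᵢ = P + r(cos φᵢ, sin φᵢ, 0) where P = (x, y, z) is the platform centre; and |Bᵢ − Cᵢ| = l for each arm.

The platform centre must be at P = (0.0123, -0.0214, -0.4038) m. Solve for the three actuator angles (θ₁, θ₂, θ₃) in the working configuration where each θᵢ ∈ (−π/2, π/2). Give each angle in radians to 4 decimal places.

arm 1 (φ=0.0°): x'=0.0123, y'=-0.0214
  A=0.1577, B=-0.4038, C=(l²−L²−A²−y'²−z²)/(2L)=-0.2709
  θ1 = atan2(B,A) + arccos(C/0.4335) = 1.0475
rotate P by −φ2: (-0.0247, 0.0000, -0.4038)
  A cos θ + B sin θ = C:  0.1947·cos θ + -0.4038·sin θ = -0.3129
  γ=atan2(-0.4038,0.1947)=-1.1215;  ψ=arccos(-0.6979)=2.3433;  θ2=γ+ψ≈1.2217
rotate P by −φ3: (0.0124, 0.0214, -0.4038)
  A cos θ + B sin θ = C:  0.1576·cos θ + -0.4038·sin θ = -0.2708
  √(A²+B²)=0.4335;  θ3 = -1.1986+2.2457 ≈ 1.0471

θ₁ = 1.0475, θ₂ = 1.2217, θ₃ = 1.0471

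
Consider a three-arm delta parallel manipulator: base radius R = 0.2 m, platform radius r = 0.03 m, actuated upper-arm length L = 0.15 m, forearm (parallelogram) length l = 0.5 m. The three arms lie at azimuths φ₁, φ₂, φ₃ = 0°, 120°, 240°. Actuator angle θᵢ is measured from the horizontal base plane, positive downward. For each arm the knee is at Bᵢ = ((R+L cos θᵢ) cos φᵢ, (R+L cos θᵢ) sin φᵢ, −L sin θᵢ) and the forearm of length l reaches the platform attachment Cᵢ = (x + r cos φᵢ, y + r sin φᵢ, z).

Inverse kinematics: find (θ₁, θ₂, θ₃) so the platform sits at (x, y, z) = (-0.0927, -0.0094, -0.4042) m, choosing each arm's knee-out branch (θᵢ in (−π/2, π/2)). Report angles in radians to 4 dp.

φ1=0.0° → target in arm frame (-0.0927, -0.0094)
  A=0.2627, B=-0.4042, C=(l²−L²−A²−y'²−z²)/(2L)=-0.0166
  γ=atan2(-0.4042,0.2627)=-0.9945;  ψ=arccos(-0.0344)=1.6052;  θ1=γ+ψ≈0.6107
arm 2 (φ=120.0°): x'=0.0382, y'=0.0850
  e−x'=0.1318;  (l²−L²−(e−x')²−y'²−z²)/2L = 0.1318
  γ=atan2(-0.4042,0.1318)=-1.2556;  ψ=arccos(0.3099)=1.2557;  θ2=γ+ψ≈0.0000
rotate P by −φ3: (0.0545, -0.0756, -0.4042)
  A=0.1155, B=-0.4042, C=(l²−L²−A²−y'²−z²)/(2L)=0.1502
  θ3 = atan2(B,A) + arccos(C/0.4204) = -0.0871

θ₁ = 0.6107, θ₂ = 0.0000, θ₃ = -0.0871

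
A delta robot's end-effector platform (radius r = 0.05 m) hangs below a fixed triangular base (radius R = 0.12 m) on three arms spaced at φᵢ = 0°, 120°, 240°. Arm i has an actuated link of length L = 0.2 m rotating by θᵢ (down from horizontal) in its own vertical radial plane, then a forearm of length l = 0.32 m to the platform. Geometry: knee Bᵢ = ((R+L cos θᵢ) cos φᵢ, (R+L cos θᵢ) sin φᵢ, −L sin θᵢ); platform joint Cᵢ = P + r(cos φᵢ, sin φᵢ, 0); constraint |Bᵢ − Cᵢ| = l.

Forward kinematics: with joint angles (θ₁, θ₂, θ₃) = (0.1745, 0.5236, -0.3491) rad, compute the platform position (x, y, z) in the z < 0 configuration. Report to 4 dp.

(-0.0048, -0.0746, -0.1862)

arm 1 at φ=0.0°: (R−r)+L cos θ1 = 0.2670;  S1 = (0.2670, 0.0000, -0.0347)
φ2=120.0°: virtual centre (-0.1216, 0.2106, -0.1000), radius l
φ3=240.0°: virtual centre (-0.1290, -0.2234, 0.0684), radius l
eliminate P² terms by subtracting sphere 1 from 2 and 3
plane₁₂: -0.7771x+0.4212y+-0.1306z = -0.0033
det = 0.6808;  x = 0.0030+0.0420z,  y = -0.0024+0.3873z
quadratic in z: (1.1518)z²+(0.0454)z+(-0.0315)=0, √Δ=0.3836 → z ∈ {-0.1862, 0.1468}; z = -0.1862 (taking z<0)
x = -0.0048, y = -0.0746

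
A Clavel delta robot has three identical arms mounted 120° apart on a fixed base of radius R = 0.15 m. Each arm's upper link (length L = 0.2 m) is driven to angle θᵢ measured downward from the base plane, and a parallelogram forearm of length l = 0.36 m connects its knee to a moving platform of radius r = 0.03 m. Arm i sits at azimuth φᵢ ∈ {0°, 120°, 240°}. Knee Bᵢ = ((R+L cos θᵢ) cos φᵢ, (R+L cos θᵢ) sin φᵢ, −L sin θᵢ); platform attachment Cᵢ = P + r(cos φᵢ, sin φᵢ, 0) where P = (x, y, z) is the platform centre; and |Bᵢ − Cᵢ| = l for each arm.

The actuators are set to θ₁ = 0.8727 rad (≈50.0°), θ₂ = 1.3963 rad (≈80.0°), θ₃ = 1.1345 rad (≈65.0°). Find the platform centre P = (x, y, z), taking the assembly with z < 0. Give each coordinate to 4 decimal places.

φ1=0.0°: virtual centre (0.2486, 0.0000, -0.1532), radius l
O2 = (0.1547·cos120.0°, 0.1547·sin120.0°, -0.1970) = (-0.0774, 0.1340, -0.1970)
φ3=240.0°: virtual centre (-0.1023, -0.1771, -0.1813), radius l
subtract pairs → two planes through P
[-0.6518 0.2680 -0.0875]·P = -0.0225;  [-0.7016 -0.3542 -0.0561]·P = -0.0106
det = 0.4189;  x = 0.0258+-0.1099z,  y = -0.0213+0.0593z
sphere 1 gives Az²+Bz+C=0 with A=1.0156, B=0.3529, C=-0.0561;  B²−4AC=0.3522;  roots -0.4659, 0.1185;  negative root z = -0.4659
x = 0.0770, y = -0.0489

(0.0770, -0.0489, -0.4659)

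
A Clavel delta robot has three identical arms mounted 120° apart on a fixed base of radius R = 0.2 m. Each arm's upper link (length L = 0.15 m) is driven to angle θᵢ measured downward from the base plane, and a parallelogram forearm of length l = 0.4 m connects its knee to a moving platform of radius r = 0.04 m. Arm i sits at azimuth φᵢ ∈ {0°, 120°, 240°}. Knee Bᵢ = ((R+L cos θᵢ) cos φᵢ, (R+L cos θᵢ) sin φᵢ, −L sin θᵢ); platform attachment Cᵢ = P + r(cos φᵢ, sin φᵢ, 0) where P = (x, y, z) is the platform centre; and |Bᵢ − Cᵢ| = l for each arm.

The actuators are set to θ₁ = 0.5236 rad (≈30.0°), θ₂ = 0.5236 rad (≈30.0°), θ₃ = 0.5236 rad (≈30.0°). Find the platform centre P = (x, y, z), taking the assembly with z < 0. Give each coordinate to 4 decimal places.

(0.0000, 0.0000, -0.3506)

φ1=0.0°: virtual centre (0.2899, 0.0000, -0.0750), radius l
S2 = (0.2899·cos120.0°, 0.2899·sin120.0°, -0.0750) = (-0.1450, 0.2511, -0.0750)
arm 3 at φ=240.0°: ρ3 = 0.2899;  S3 = (-0.1450, -0.2511, -0.0750)
subtract pairs → two planes through P
plane₁₂: -0.8697x+0.5021y+0.0000z = 0.0000
Cramer: x(z) = 0.0000+0.0000z;  y(z) = 0.0000+0.0000z
quadratic in z: (1.0000)z²+(0.1500)z+(-0.0703)=0, √Δ=0.5512 → z ∈ {-0.3506, 0.2006}; z = -0.3506 (taking z<0)
x = 0.0000, y = 0.0000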